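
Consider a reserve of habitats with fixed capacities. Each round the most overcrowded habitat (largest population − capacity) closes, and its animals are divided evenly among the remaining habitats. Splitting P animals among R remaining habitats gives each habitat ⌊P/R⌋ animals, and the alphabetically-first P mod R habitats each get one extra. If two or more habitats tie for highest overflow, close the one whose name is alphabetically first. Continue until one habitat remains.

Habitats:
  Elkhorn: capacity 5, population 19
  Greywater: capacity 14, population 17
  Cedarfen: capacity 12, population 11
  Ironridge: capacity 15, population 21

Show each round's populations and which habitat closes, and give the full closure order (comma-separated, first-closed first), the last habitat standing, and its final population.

Round 1: Cedarfen=11 Elkhorn=19 Greywater=17 Ironridge=21 → close Elkhorn (overflow 14)
  19÷3 = 6 each, +1 to first 1
Round 2: Cedarfen=18 Greywater=23 Ironridge=27 → close Ironridge (overflow 12)
  27÷2 = 13 each, +1 to first 1
Round 3: Cedarfen=32 Greywater=36 → close Greywater (overflow 22)
  36÷1 = 36 each, +1 to first 0

Closure order: Elkhorn, Ironridge, Greywater
Last habitat: Cedarfen with 68 animals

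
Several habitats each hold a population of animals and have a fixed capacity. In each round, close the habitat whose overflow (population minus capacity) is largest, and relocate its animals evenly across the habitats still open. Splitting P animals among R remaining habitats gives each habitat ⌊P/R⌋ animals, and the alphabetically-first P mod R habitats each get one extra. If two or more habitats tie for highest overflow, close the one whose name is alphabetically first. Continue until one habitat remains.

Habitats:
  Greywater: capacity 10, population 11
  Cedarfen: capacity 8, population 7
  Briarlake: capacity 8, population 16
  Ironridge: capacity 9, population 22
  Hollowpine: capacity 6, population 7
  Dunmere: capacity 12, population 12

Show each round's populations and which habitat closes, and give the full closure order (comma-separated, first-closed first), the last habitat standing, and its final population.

Closure order: Ironridge, Briarlake, Cedarfen, Greywater, Hollowpine
Last habitat: Dunmere with 75 animals

Round 1: Briarlake=16 Cedarfen=7 Dunmere=12 Greywater=11 Hollowpine=7 Ironridge=22 → close Ironridge (overflow 13)
  22÷5 = 4 each, +1 to first 2
Round 2: Briarlake=21 Cedarfen=12 Dunmere=16 Greywater=15 Hollowpine=11 → close Briarlake (overflow 13)
  21÷4 = 5 each, +1 to first 1
Round 3: Cedarfen=18 Dunmere=21 Greywater=20 Hollowpine=16 → close Cedarfen (overflow 10)
  18÷3 = 6 each, +1 to first 0
Round 4: Dunmere=27 Greywater=26 Hollowpine=22 → close Greywater (overflow 16)
  26÷2 = 13 each, +1 to first 0
Round 5: Dunmere=40 Hollowpine=35 → close Hollowpine (overflow 29)
  35÷1 = 35 each, +1 to first 0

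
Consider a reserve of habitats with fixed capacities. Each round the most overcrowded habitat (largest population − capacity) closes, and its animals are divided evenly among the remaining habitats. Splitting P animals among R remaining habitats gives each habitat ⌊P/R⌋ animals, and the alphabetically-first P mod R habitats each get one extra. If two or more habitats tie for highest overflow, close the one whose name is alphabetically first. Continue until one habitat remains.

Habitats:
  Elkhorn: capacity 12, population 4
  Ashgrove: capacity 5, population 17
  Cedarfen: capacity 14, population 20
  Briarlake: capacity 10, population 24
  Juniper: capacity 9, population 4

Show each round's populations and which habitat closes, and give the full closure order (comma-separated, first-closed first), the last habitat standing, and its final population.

Closure order: Briarlake, Ashgrove, Cedarfen, Juniper
Last habitat: Elkhorn with 69 animals

Round 1: Ashgrove=17 Briarlake=24 Cedarfen=20 Elkhorn=4 Juniper=4 → close Briarlake (overflow 14)
  24÷4 = 6 each, +1 to first 0
Round 2: Ashgrove=23 Cedarfen=26 Elkhorn=10 Juniper=10 → close Ashgrove (overflow 18)
  23÷3 = 7 each, +1 to first 2
Round 3: Cedarfen=34 Elkhorn=18 Juniper=17 → close Cedarfen (overflow 20)
  34÷2 = 17 each, +1 to first 0
Round 4: Elkhorn=35 Juniper=34 → close Juniper (overflow 25)
  34÷1 = 34 each, +1 to first 0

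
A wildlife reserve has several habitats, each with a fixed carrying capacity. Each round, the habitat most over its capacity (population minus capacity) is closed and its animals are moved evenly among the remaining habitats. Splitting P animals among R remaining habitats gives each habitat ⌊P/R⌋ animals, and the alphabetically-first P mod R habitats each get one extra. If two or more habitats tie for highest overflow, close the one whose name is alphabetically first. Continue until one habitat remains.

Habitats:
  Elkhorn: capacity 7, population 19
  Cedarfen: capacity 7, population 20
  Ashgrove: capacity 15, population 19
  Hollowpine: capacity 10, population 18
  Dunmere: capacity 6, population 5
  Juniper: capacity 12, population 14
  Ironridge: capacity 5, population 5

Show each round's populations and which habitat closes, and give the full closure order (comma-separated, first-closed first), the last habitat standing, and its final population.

Round 1: Ashgrove=19 Cedarfen=20 Dunmere=5 Elkhorn=19 Hollowpine=18 Ironridge=5 Juniper=14 → close Cedarfen (overflow 13)
  20÷6 = 3 each, +1 to first 2
Round 2: Ashgrove=23 Dunmere=9 Elkhorn=22 Hollowpine=21 Ironridge=8 Juniper=17 → close Elkhorn (overflow 15)
  22÷5 = 4 each, +1 to first 2
Round 3: Ashgrove=28 Dunmere=14 Hollowpine=25 Ironridge=12 Juniper=21 → close Hollowpine (overflow 15)
  25÷4 = 6 each, +1 to first 1
Round 4: Ashgrove=35 Dunmere=20 Ironridge=18 Juniper=27 → close Ashgrove (overflow 20)
  35÷3 = 11 each, +1 to first 2
Round 5: Dunmere=32 Ironridge=30 Juniper=38 → close Dunmere (overflow 26)
  32÷2 = 16 each, +1 to first 0
Round 6: Ironridge=46 Juniper=54 → close Juniper (overflow 42)
  54÷1 = 54 each, +1 to first 0

Closure order: Cedarfen, Elkhorn, Hollowpine, Ashgrove, Dunmere, Juniper
Last habitat: Ironridge with 100 animals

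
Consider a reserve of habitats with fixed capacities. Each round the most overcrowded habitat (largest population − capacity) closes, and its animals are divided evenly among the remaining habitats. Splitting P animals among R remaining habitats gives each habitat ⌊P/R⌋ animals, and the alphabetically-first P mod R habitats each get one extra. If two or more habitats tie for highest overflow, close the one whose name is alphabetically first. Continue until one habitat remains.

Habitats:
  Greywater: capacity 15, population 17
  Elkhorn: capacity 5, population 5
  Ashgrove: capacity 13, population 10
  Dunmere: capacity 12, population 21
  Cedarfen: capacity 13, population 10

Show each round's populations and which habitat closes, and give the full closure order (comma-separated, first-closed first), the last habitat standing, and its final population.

Closure order: Dunmere, Greywater, Elkhorn, Ashgrove
Last habitat: Cedarfen with 63 animals

Round 1: Ashgrove=10 Cedarfen=10 Dunmere=21 Elkhorn=5 Greywater=17 → close Dunmere (overflow 9)
  21÷4 = 5 each, +1 to first 1
Round 2: Ashgrove=16 Cedarfen=15 Elkhorn=10 Greywater=22 → close Greywater (overflow 7)
  22÷3 = 7 each, +1 to first 1
Round 3: Ashgrove=24 Cedarfen=22 Elkhorn=17 → close Elkhorn (overflow 12)
  17÷2 = 8 each, +1 to first 1
Round 4: Ashgrove=33 Cedarfen=30 → close Ashgrove (overflow 20)
  33÷1 = 33 each, +1 to first 0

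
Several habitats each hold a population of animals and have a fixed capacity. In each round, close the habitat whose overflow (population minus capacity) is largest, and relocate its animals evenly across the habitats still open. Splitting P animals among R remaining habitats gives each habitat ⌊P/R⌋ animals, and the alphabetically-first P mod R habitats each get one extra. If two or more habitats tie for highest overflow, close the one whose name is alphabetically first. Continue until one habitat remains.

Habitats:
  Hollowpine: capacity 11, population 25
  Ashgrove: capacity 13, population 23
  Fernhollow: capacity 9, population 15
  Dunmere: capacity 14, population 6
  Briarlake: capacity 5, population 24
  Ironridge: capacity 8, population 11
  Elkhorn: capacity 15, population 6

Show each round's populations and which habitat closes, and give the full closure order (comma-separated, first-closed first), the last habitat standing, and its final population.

Closure order: Briarlake, Hollowpine, Ashgrove, Fernhollow, Ironridge, Dunmere
Last habitat: Elkhorn with 110 animals

Round 1: Ashgrove=23 Briarlake=24 Dunmere=6 Elkhorn=6 Fernhollow=15 Hollowpine=25 Ironridge=11 → close Briarlake (overflow 19)
  24÷6 = 4 each, +1 to first 0
Round 2: Ashgrove=27 Dunmere=10 Elkhorn=10 Fernhollow=19 Hollowpine=29 Ironridge=15 → close Hollowpine (overflow 18)
  29÷5 = 5 each, +1 to first 4
Round 3: Ashgrove=33 Dunmere=16 Elkhorn=16 Fernhollow=25 Ironridge=20 → close Ashgrove (overflow 20)
  33÷4 = 8 each, +1 to first 1
Round 4: Dunmere=25 Elkhorn=24 Fernhollow=33 Ironridge=28 → close Fernhollow (overflow 24)
  33÷3 = 11 each, +1 to first 0
Round 5: Dunmere=36 Elkhorn=35 Ironridge=39 → close Ironridge (overflow 31)
  39÷2 = 19 each, +1 to first 1
Round 6: Dunmere=56 Elkhorn=54 → close Dunmere (overflow 42)
  56÷1 = 56 each, +1 to first 0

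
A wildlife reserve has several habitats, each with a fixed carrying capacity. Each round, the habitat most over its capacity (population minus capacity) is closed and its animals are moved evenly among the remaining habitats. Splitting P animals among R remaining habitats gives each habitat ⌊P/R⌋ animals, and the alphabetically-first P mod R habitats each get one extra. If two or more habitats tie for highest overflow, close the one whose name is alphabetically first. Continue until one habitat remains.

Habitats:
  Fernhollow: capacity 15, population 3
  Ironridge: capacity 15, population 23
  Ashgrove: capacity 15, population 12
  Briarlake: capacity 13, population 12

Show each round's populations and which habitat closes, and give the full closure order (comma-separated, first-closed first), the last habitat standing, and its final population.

Closure order: Ironridge, Briarlake, Ashgrove
Last habitat: Fernhollow with 50 animals

Round 1: Ashgrove=12 Briarlake=12 Fernhollow=3 Ironridge=23 → close Ironridge (overflow 8)
  23÷3 = 7 each, +1 to first 2
Round 2: Ashgrove=20 Briarlake=20 Fernhollow=10 → close Briarlake (overflow 7)
  20÷2 = 10 each, +1 to first 0
Round 3: Ashgrove=30 Fernhollow=20 → close Ashgrove (overflow 15)
  30÷1 = 30 each, +1 to first 0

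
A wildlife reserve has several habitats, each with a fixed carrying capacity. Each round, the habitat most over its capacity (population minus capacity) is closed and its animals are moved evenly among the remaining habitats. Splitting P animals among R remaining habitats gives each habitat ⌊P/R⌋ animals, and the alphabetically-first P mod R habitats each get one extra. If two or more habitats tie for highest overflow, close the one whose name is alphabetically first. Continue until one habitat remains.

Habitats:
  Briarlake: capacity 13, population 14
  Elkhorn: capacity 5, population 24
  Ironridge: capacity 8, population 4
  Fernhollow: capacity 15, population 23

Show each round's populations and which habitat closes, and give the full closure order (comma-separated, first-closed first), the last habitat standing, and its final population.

Closure order: Elkhorn, Fernhollow, Briarlake
Last habitat: Ironridge with 65 animals

Round 1: Briarlake=14 Elkhorn=24 Fernhollow=23 Ironridge=4 → close Elkhorn (overflow 19)
  24÷3 = 8 each, +1 to first 0
Round 2: Briarlake=22 Fernhollow=31 Ironridge=12 → close Fernhollow (overflow 16)
  31÷2 = 15 each, +1 to first 1
Round 3: Briarlake=38 Ironridge=27 → close Briarlake (overflow 25)
  38÷1 = 38 each, +1 to first 0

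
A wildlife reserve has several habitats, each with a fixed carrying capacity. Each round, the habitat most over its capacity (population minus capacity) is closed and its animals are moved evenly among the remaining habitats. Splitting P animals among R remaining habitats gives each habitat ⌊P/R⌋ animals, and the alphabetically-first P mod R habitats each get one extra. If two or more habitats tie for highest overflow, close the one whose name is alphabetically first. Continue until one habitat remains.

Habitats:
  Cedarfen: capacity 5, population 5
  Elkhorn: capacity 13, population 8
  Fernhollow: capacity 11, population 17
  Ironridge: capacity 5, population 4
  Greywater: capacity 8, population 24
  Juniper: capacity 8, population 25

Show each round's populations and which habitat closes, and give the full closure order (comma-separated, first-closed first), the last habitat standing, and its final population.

Round 1: Cedarfen=5 Elkhorn=8 Fernhollow=17 Greywater=24 Ironridge=4 Juniper=25 → close Juniper (overflow 17)
  25÷5 = 5 each, +1 to first 0
Round 2: Cedarfen=10 Elkhorn=13 Fernhollow=22 Greywater=29 Ironridge=9 → close Greywater (overflow 21)
  29÷4 = 7 each, +1 to first 1
Round 3: Cedarfen=18 Elkhorn=20 Fernhollow=29 Ironridge=16 → close Fernhollow (overflow 18)
  29÷3 = 9 each, +1 to first 2
Round 4: Cedarfen=28 Elkhorn=30 Ironridge=25 → close Cedarfen (overflow 23)
  28÷2 = 14 each, +1 to first 0
Round 5: Elkhorn=44 Ironridge=39 → close Ironridge (overflow 34)
  39÷1 = 39 each, +1 to first 0

Closure order: Juniper, Greywater, Fernhollow, Cedarfen, Ironridge
Last habitat: Elkhorn with 83 animals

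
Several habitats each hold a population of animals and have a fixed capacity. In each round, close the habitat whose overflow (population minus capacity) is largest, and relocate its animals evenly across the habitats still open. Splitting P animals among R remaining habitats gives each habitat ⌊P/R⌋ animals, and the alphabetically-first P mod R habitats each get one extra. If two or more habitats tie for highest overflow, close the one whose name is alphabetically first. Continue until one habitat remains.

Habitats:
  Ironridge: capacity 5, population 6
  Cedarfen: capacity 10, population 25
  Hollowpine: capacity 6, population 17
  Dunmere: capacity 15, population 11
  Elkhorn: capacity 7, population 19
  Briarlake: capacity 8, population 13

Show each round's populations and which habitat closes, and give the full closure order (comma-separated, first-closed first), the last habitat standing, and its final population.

Closure order: Cedarfen, Elkhorn, Hollowpine, Briarlake, Ironridge
Last habitat: Dunmere with 91 animals

Round 1: Briarlake=13 Cedarfen=25 Dunmere=11 Elkhorn=19 Hollowpine=17 Ironridge=6 → close Cedarfen (overflow 15)
  25÷5 = 5 each, +1 to first 0
Round 2: Briarlake=18 Dunmere=16 Elkhorn=24 Hollowpine=22 Ironridge=11 → close Elkhorn (overflow 17)
  24÷4 = 6 each, +1 to first 0
Round 3: Briarlake=24 Dunmere=22 Hollowpine=28 Ironridge=17 → close Hollowpine (overflow 22)
  28÷3 = 9 each, +1 to first 1
Round 4: Briarlake=34 Dunmere=31 Ironridge=26 → close Briarlake (overflow 26)
  34÷2 = 17 each, +1 to first 0
Round 5: Dunmere=48 Ironridge=43 → close Ironridge (overflow 38)
  43÷1 = 43 each, +1 to first 0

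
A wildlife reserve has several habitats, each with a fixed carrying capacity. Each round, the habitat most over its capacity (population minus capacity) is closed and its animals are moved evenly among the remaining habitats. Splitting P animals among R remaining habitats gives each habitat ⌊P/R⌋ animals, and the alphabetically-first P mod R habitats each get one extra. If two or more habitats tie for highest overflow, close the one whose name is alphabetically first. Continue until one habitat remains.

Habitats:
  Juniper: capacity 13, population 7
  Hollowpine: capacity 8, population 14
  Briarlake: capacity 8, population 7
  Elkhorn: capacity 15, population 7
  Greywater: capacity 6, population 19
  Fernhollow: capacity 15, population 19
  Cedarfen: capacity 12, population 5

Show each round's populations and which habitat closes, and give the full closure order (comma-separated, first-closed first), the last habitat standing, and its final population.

Round 1: Briarlake=7 Cedarfen=5 Elkhorn=7 Fernhollow=19 Greywater=19 Hollowpine=14 Juniper=7 → close Greywater (overflow 13)
  19÷6 = 3 each, +1 to first 1
Round 2: Briarlake=11 Cedarfen=8 Elkhorn=10 Fernhollow=22 Hollowpine=17 Juniper=10 → close Hollowpine (overflow 9)
  17÷5 = 3 each, +1 to first 2
Round 3: Briarlake=15 Cedarfen=12 Elkhorn=13 Fernhollow=25 Juniper=13 → close Fernhollow (overflow 10)
  25÷4 = 6 each, +1 to first 1
Round 4: Briarlake=22 Cedarfen=18 Elkhorn=19 Juniper=19 → close Briarlake (overflow 14)
  22÷3 = 7 each, +1 to first 1
Round 5: Cedarfen=26 Elkhorn=26 Juniper=26 → close Cedarfen (overflow 14)
  26÷2 = 13 each, +1 to first 0
Round 6: Elkhorn=39 Juniper=39 → close Juniper (overflow 26)
  39÷1 = 39 each, +1 to first 0

Closure order: Greywater, Hollowpine, Fernhollow, Briarlake, Cedarfen, Juniper
Last habitat: Elkhorn with 78 animals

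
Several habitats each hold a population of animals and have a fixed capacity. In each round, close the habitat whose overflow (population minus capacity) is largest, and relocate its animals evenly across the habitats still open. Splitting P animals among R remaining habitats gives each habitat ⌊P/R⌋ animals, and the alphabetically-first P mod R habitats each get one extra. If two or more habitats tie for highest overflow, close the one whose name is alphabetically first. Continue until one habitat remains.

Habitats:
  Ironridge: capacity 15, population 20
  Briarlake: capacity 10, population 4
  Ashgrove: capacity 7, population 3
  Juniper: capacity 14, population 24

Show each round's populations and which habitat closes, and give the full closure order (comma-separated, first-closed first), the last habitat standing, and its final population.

Closure order: Juniper, Ironridge, Ashgrove
Last habitat: Briarlake with 51 animals

Round 1: Ashgrove=3 Briarlake=4 Ironridge=20 Juniper=24 → close Juniper (overflow 10)
  24÷3 = 8 each, +1 to first 0
Round 2: Ashgrove=11 Briarlake=12 Ironridge=28 → close Ironridge (overflow 13)
  28÷2 = 14 each, +1 to first 0
Round 3: Ashgrove=25 Briarlake=26 → close Ashgrove (overflow 18)
  25÷1 = 25 each, +1 to first 0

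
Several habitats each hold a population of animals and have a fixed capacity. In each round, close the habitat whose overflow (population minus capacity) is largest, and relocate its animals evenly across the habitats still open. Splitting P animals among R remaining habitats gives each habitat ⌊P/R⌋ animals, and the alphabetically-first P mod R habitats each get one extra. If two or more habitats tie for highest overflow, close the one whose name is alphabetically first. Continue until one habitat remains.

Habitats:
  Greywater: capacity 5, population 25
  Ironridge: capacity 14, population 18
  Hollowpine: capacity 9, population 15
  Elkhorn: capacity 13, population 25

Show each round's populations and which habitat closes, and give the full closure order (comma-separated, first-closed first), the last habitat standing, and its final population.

Round 1: Elkhorn=25 Greywater=25 Hollowpine=15 Ironridge=18 → close Greywater (overflow 20)
  25÷3 = 8 each, +1 to first 1
Round 2: Elkhorn=34 Hollowpine=23 Ironridge=26 → close Elkhorn (overflow 21)
  34÷2 = 17 each, +1 to first 0
Round 3: Hollowpine=40 Ironridge=43 → close Hollowpine (overflow 31)
  40÷1 = 40 each, +1 to first 0

Closure order: Greywater, Elkhorn, Hollowpine
Last habitat: Ironridge with 83 animals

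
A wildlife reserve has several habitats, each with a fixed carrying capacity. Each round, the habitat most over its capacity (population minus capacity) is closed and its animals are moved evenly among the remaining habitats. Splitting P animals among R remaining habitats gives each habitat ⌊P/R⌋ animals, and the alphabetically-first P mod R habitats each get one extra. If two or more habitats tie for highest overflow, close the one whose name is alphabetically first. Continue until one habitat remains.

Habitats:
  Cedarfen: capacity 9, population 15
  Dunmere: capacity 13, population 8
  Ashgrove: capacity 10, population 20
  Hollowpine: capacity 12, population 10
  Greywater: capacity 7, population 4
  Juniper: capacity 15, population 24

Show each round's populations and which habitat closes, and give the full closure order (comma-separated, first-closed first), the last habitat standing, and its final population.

Round 1: Ashgrove=20 Cedarfen=15 Dunmere=8 Greywater=4 Hollowpine=10 Juniper=24 → close Ashgrove (overflow 10)
  20÷5 = 4 each, +1 to first 0
Round 2: Cedarfen=19 Dunmere=12 Greywater=8 Hollowpine=14 Juniper=28 → close Juniper (overflow 13)
  28÷4 = 7 each, +1 to first 0
Round 3: Cedarfen=26 Dunmere=19 Greywater=15 Hollowpine=21 → close Cedarfen (overflow 17)
  26÷3 = 8 each, +1 to first 2
Round 4: Dunmere=28 Greywater=24 Hollowpine=29 → close Greywater (overflow 17)
  24÷2 = 12 each, +1 to first 0
Round 5: Dunmere=40 Hollowpine=41 → close Hollowpine (overflow 29)
  41÷1 = 41 each, +1 to first 0

Closure order: Ashgrove, Juniper, Cedarfen, Greywater, Hollowpine
Last habitat: Dunmere with 81 animals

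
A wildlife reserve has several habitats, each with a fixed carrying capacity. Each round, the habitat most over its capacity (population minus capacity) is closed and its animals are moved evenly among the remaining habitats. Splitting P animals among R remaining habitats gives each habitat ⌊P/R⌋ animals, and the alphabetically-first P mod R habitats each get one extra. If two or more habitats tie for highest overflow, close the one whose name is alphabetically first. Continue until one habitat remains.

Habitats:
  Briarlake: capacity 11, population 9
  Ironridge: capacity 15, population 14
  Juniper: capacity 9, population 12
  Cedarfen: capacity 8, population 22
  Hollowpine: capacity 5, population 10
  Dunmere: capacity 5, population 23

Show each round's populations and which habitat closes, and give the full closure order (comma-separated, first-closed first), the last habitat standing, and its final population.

Round 1: Briarlake=9 Cedarfen=22 Dunmere=23 Hollowpine=10 Ironridge=14 Juniper=12 → close Dunmere (overflow 18)
  23÷5 = 4 each, +1 to first 3
Round 2: Briarlake=14 Cedarfen=27 Hollowpine=15 Ironridge=18 Juniper=16 → close Cedarfen (overflow 19)
  27÷4 = 6 each, +1 to first 3
Round 3: Briarlake=21 Hollowpine=22 Ironridge=25 Juniper=22 → close Hollowpine (overflow 17)
  22÷3 = 7 each, +1 to first 1
Round 4: Briarlake=29 Ironridge=32 Juniper=29 → close Juniper (overflow 20)
  29÷2 = 14 each, +1 to first 1
Round 5: Briarlake=44 Ironridge=46 → close Briarlake (overflow 33)
  44÷1 = 44 each, +1 to first 0

Closure order: Dunmere, Cedarfen, Hollowpine, Juniper, Briarlake
Last habitat: Ironridge with 90 animals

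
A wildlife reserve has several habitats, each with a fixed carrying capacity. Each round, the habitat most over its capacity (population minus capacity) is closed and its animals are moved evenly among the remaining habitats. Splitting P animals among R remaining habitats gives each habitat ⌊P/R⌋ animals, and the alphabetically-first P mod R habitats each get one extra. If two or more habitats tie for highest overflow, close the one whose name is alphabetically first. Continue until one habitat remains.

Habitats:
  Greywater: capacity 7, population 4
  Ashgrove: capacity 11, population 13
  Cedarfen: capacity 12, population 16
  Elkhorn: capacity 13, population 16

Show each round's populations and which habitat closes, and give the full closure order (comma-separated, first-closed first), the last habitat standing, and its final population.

Round 1: Ashgrove=13 Cedarfen=16 Elkhorn=16 Greywater=4 → close Cedarfen (overflow 4)
  16÷3 = 5 each, +1 to first 1
Round 2: Ashgrove=19 Elkhorn=21 Greywater=9 → close Ashgrove (overflow 8)
  19÷2 = 9 each, +1 to first 1
Round 3: Elkhorn=31 Greywater=18 → close Elkhorn (overflow 18)
  31÷1 = 31 each, +1 to first 0

Closure order: Cedarfen, Ashgrove, Elkhorn
Last habitat: Greywater with 49 animals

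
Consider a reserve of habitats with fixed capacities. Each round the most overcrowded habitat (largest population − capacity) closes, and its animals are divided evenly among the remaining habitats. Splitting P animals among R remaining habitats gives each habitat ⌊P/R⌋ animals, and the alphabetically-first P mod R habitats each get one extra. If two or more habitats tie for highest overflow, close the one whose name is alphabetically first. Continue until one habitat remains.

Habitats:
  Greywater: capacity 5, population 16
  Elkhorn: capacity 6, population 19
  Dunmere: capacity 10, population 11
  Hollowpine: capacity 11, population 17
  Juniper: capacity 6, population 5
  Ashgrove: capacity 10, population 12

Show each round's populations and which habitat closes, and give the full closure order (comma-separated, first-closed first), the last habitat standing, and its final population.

Closure order: Elkhorn, Greywater, Hollowpine, Ashgrove, Dunmere
Last habitat: Juniper with 80 animals

Round 1: Ashgrove=12 Dunmere=11 Elkhorn=19 Greywater=16 Hollowpine=17 Juniper=5 → close Elkhorn (overflow 13)
  19÷5 = 3 each, +1 to first 4
Round 2: Ashgrove=16 Dunmere=15 Greywater=20 Hollowpine=21 Juniper=8 → close Greywater (overflow 15)
  20÷4 = 5 each, +1 to first 0
Round 3: Ashgrove=21 Dunmere=20 Hollowpine=26 Juniper=13 → close Hollowpine (overflow 15)
  26÷3 = 8 each, +1 to first 2
Round 4: Ashgrove=30 Dunmere=29 Juniper=21 → close Ashgrove (overflow 20)
  30÷2 = 15 each, +1 to first 0
Round 5: Dunmere=44 Juniper=36 → close Dunmere (overflow 34)
  44÷1 = 44 each, +1 to first 0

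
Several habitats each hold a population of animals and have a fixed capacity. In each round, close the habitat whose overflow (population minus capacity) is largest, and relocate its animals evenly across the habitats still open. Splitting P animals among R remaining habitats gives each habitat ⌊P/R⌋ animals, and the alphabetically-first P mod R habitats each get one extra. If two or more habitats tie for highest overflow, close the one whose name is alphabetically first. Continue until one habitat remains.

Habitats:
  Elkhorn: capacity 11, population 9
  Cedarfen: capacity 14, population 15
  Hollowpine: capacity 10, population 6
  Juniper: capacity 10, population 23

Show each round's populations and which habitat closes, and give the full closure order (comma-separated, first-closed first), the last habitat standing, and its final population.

Round 1: Cedarfen=15 Elkhorn=9 Hollowpine=6 Juniper=23 → close Juniper (overflow 13)
  23÷3 = 7 each, +1 to first 2
Round 2: Cedarfen=23 Elkhorn=17 Hollowpine=13 → close Cedarfen (overflow 9)
  23÷2 = 11 each, +1 to first 1
Round 3: Elkhorn=29 Hollowpine=24 → close Elkhorn (overflow 18)
  29÷1 = 29 each, +1 to first 0

Closure order: Juniper, Cedarfen, Elkhorn
Last habitat: Hollowpine with 53 animals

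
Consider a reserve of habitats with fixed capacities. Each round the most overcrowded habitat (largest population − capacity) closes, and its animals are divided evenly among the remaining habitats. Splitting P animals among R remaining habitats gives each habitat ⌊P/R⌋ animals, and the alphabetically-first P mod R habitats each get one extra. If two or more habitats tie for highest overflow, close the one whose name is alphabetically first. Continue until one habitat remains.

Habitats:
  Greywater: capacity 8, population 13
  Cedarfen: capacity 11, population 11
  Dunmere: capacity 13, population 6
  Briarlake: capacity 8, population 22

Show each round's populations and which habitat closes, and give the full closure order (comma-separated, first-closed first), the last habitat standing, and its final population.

Closure order: Briarlake, Greywater, Cedarfen
Last habitat: Dunmere with 52 animals

Round 1: Briarlake=22 Cedarfen=11 Dunmere=6 Greywater=13 → close Briarlake (overflow 14)
  22÷3 = 7 each, +1 to first 1
Round 2: Cedarfen=19 Dunmere=13 Greywater=20 → close Greywater (overflow 12)
  20÷2 = 10 each, +1 to first 0
Round 3: Cedarfen=29 Dunmere=23 → close Cedarfen (overflow 18)
  29÷1 = 29 each, +1 to first 0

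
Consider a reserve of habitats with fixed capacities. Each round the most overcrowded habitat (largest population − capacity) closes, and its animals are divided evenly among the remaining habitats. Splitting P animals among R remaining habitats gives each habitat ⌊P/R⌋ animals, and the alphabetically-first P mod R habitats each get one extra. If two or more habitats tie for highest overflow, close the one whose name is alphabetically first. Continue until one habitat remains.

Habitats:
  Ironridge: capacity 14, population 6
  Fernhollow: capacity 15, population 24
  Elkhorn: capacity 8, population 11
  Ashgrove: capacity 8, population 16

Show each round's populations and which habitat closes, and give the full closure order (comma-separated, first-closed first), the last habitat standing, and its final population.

Round 1: Ashgrove=16 Elkhorn=11 Fernhollow=24 Ironridge=6 → close Fernhollow (overflow 9)
  24÷3 = 8 each, +1 to first 0
Round 2: Ashgrove=24 Elkhorn=19 Ironridge=14 → close Ashgrove (overflow 16)
  24÷2 = 12 each, +1 to first 0
Round 3: Elkhorn=31 Ironridge=26 → close Elkhorn (overflow 23)
  31÷1 = 31 each, +1 to first 0

Closure order: Fernhollow, Ashgrove, Elkhorn
Last habitat: Ironridge with 57 animals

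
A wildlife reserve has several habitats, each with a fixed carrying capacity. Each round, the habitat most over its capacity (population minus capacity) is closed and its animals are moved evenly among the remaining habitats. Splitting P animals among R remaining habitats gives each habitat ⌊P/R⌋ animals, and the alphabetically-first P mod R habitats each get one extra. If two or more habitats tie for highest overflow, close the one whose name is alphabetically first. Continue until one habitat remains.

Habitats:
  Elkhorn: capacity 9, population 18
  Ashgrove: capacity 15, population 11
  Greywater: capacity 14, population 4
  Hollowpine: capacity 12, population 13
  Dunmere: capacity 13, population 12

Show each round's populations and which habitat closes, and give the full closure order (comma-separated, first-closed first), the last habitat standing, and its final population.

Round 1: Ashgrove=11 Dunmere=12 Elkhorn=18 Greywater=4 Hollowpine=13 → close Elkhorn (overflow 9)
  18÷4 = 4 each, +1 to first 2
Round 2: Ashgrove=16 Dunmere=17 Greywater=8 Hollowpine=17 → close Hollowpine (overflow 5)
  17÷3 = 5 each, +1 to first 2
Round 3: Ashgrove=22 Dunmere=23 Greywater=13 → close Dunmere (overflow 10)
  23÷2 = 11 each, +1 to first 1
Round 4: Ashgrove=34 Greywater=24 → close Ashgrove (overflow 19)
  34÷1 = 34 each, +1 to first 0

Closure order: Elkhorn, Hollowpine, Dunmere, Ashgrove
Last habitat: Greywater with 58 animals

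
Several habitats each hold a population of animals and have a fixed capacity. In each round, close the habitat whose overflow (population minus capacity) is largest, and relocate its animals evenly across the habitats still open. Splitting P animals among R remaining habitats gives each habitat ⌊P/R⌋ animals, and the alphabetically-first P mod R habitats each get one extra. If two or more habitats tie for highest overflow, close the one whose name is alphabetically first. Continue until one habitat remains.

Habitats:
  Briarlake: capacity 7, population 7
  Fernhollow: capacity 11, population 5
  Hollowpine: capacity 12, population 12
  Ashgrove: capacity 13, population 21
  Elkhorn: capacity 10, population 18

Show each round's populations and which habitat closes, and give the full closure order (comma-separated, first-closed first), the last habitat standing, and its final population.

Closure order: Ashgrove, Elkhorn, Briarlake, Hollowpine
Last habitat: Fernhollow with 63 animals

Round 1: Ashgrove=21 Briarlake=7 Elkhorn=18 Fernhollow=5 Hollowpine=12 → close Ashgrove (overflow 8)
  21÷4 = 5 each, +1 to first 1
Round 2: Briarlake=13 Elkhorn=23 Fernhollow=10 Hollowpine=17 → close Elkhorn (overflow 13)
  23÷3 = 7 each, +1 to first 2
Round 3: Briarlake=21 Fernhollow=18 Hollowpine=24 → close Briarlake (overflow 14)
  21÷2 = 10 each, +1 to first 1
Round 4: Fernhollow=29 Hollowpine=34 → close Hollowpine (overflow 22)
  34÷1 = 34 each, +1 to first 0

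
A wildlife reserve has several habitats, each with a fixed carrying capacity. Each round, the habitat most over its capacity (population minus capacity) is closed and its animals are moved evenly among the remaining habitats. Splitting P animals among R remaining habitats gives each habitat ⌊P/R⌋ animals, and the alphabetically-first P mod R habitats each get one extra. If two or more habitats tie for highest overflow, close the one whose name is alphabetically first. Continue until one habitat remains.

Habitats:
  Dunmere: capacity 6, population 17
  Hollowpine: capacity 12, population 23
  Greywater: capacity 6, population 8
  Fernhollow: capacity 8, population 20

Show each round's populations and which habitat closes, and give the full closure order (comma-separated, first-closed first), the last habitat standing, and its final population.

Closure order: Fernhollow, Dunmere, Hollowpine
Last habitat: Greywater with 68 animals

Round 1: Dunmere=17 Fernhollow=20 Greywater=8 Hollowpine=23 → close Fernhollow (overflow 12)
  20÷3 = 6 each, +1 to first 2
Round 2: Dunmere=24 Greywater=15 Hollowpine=29 → close Dunmere (overflow 18)
  24÷2 = 12 each, +1 to first 0
Round 3: Greywater=27 Hollowpine=41 → close Hollowpine (overflow 29)
  41÷1 = 41 each, +1 to first 0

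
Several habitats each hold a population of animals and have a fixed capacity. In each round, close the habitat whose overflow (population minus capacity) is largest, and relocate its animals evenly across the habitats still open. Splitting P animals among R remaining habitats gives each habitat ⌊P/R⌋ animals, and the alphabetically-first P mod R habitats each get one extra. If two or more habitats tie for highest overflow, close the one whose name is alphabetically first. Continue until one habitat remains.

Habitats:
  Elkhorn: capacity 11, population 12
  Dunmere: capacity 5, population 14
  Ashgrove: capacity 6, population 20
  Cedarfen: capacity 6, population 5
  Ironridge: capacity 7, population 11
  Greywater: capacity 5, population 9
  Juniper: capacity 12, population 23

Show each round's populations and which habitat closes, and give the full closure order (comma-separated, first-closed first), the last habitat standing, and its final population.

Round 1: Ashgrove=20 Cedarfen=5 Dunmere=14 Elkhorn=12 Greywater=9 Ironridge=11 Juniper=23 → close Ashgrove (overflow 14)
  20÷6 = 3 each, +1 to first 2
Round 2: Cedarfen=9 Dunmere=18 Elkhorn=15 Greywater=12 Ironridge=14 Juniper=26 → close Juniper (overflow 14)
  26÷5 = 5 each, +1 to first 1
Round 3: Cedarfen=15 Dunmere=23 Elkhorn=20 Greywater=17 Ironridge=19 → close Dunmere (overflow 18)
  23÷4 = 5 each, +1 to first 3
Round 4: Cedarfen=21 Elkhorn=26 Greywater=23 Ironridge=24 → close Greywater (overflow 18)
  23÷3 = 7 each, +1 to first 2
Round 5: Cedarfen=29 Elkhorn=34 Ironridge=31 → close Ironridge (overflow 24)
  31÷2 = 15 each, +1 to first 1
Round 6: Cedarfen=45 Elkhorn=49 → close Cedarfen (overflow 39)
  45÷1 = 45 each, +1 to first 0

Closure order: Ashgrove, Juniper, Dunmere, Greywater, Ironridge, Cedarfen
Last habitat: Elkhorn with 94 animals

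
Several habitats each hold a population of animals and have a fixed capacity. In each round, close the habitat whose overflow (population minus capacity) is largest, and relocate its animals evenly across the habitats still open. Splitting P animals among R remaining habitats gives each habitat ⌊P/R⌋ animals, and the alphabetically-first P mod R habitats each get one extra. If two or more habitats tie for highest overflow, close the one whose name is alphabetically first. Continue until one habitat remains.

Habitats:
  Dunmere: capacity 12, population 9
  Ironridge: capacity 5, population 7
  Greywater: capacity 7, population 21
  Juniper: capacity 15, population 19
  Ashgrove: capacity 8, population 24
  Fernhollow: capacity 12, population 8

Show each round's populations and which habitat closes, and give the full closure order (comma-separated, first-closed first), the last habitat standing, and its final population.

Closure order: Ashgrove, Greywater, Juniper, Ironridge, Dunmere
Last habitat: Fernhollow with 88 animals

Round 1: Ashgrove=24 Dunmere=9 Fernhollow=8 Greywater=21 Ironridge=7 Juniper=19 → close Ashgrove (overflow 16)
  24÷5 = 4 each, +1 to first 4
Round 2: Dunmere=14 Fernhollow=13 Greywater=26 Ironridge=12 Juniper=23 → close Greywater (overflow 19)
  26÷4 = 6 each, +1 to first 2
Round 3: Dunmere=21 Fernhollow=20 Ironridge=18 Juniper=29 → close Juniper (overflow 14)
  29÷3 = 9 each, +1 to first 2
Round 4: Dunmere=31 Fernhollow=30 Ironridge=27 → close Ironridge (overflow 22)
  27÷2 = 13 each, +1 to first 1
Round 5: Dunmere=45 Fernhollow=43 → close Dunmere (overflow 33)
  45÷1 = 45 each, +1 to first 0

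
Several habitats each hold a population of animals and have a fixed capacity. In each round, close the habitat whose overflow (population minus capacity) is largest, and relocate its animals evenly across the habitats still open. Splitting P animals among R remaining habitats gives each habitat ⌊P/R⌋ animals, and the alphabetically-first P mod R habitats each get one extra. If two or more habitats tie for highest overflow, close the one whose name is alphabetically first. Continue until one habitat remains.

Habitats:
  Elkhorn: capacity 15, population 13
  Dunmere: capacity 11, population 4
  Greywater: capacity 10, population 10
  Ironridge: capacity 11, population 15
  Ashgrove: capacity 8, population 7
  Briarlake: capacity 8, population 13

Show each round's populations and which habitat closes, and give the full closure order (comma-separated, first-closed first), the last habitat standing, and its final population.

Closure order: Briarlake, Ironridge, Ashgrove, Greywater, Elkhorn
Last habitat: Dunmere with 62 animals

Round 1: Ashgrove=7 Briarlake=13 Dunmere=4 Elkhorn=13 Greywater=10 Ironridge=15 → close Briarlake (overflow 5)
  13÷5 = 2 each, +1 to first 3
Round 2: Ashgrove=10 Dunmere=7 Elkhorn=16 Greywater=12 Ironridge=17 → close Ironridge (overflow 6)
  17÷4 = 4 each, +1 to first 1
Round 3: Ashgrove=15 Dunmere=11 Elkhorn=20 Greywater=16 → close Ashgrove (overflow 7)
  15÷3 = 5 each, +1 to first 0
Round 4: Dunmere=16 Elkhorn=25 Greywater=21 → close Greywater (overflow 11)
  21÷2 = 10 each, +1 to first 1
Round 5: Dunmere=27 Elkhorn=35 → close Elkhorn (overflow 20)
  35÷1 = 35 each, +1 to first 0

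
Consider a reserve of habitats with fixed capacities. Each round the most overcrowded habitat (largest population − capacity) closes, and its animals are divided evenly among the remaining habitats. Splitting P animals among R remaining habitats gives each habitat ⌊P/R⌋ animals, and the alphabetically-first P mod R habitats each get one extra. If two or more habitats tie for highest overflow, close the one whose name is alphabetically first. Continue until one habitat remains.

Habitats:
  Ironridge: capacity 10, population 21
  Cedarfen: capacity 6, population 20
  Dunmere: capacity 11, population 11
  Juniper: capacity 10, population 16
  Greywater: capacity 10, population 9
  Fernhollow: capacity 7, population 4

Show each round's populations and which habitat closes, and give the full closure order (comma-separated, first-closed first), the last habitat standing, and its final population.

Round 1: Cedarfen=20 Dunmere=11 Fernhollow=4 Greywater=9 Ironridge=21 Juniper=16 → close Cedarfen (overflow 14)
  20÷5 = 4 each, +1 to first 0
Round 2: Dunmere=15 Fernhollow=8 Greywater=13 Ironridge=25 Juniper=20 → close Ironridge (overflow 15)
  25÷4 = 6 each, +1 to first 1
Round 3: Dunmere=22 Fernhollow=14 Greywater=19 Juniper=26 → close Juniper (overflow 16)
  26÷3 = 8 each, +1 to first 2
Round 4: Dunmere=31 Fernhollow=23 Greywater=27 → close Dunmere (overflow 20)
  31÷2 = 15 each, +1 to first 1
Round 5: Fernhollow=39 Greywater=42 → close Fernhollow (overflow 32)
  39÷1 = 39 each, +1 to first 0

Closure order: Cedarfen, Ironridge, Juniper, Dunmere, Fernhollow
Last habitat: Greywater with 81 animals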